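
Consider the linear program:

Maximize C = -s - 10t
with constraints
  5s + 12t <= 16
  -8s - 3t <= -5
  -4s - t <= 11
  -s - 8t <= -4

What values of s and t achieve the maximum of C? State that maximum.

s = 20/7, t = 1/7, maximum C = -30/7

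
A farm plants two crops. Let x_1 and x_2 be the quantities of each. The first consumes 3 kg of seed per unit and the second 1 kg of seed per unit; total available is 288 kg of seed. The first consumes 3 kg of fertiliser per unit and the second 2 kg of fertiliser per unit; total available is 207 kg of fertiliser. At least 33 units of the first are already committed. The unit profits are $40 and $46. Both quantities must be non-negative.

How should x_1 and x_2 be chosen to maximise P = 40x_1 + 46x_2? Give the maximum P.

Extreme points and P = 40x_1 + 46x_2:
  (69, 0) → P = 2760
  (33, 0) → P = 1320
  (33, 54) → P = 3804

The binding constraints are 3x_1 + 2x_2 = 207 and x_1 = 33.
Solving simultaneously gives x_1 = 33, x_2 = 54.

x_1 = 33, x_2 = 54, maximum P = 3804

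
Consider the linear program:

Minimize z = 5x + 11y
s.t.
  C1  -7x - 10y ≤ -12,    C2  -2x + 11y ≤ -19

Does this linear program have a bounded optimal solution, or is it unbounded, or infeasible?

unbounded

From the feasible point (322/97, -109/97), moving in the direction (10, -7) keeps every constraint satisfied while z decreases without bound.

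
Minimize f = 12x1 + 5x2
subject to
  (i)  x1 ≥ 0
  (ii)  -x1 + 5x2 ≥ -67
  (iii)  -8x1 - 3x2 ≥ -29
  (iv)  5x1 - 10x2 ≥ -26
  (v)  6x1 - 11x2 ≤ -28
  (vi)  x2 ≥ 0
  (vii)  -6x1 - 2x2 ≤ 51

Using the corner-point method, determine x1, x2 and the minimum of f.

Feasible corners and f = 12x1 + 5x2:
  (0, 13/5) → f = 13
  (0, 28/11) → f = 140/11
  (6/5, 16/5) → f = 152/5

x1 = 0, x2 = 28/11, minimum f = 140/11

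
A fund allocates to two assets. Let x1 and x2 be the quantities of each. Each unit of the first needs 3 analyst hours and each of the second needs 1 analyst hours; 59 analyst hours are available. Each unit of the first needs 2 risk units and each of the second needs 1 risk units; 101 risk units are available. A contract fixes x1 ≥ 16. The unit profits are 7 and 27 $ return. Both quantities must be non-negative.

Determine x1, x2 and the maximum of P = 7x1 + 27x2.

x1 = 16, x2 = 11, maximum P = 409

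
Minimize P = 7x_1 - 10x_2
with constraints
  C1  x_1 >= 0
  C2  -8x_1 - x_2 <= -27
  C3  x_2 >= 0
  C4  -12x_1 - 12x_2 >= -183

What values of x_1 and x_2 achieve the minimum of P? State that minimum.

Vertices and P = 7x_1 - 10x_2:
  (27/8, 0) → P = 189/8
  (47/28, 95/7) → P = -3471/28
  (61/4, 0) → P = 427/4

At the optimal vertex, -8x_1 - x_2 = -27 and -12x_1 - 12x_2 = -183.
Solving simultaneously gives x_1 = 47/28, x_2 = 95/7.

x_1 = 47/28, x_2 = 95/7, minimum P = -3471/28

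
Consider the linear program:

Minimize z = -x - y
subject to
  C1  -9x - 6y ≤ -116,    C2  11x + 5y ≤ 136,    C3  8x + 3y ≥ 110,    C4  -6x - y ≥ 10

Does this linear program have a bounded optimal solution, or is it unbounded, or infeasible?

The boundaries -9x - 6y = -116 and -6x - y = 10 meet at (-176/27, 262/9), but that point violates 8x + 3y ≥ 110. Every candidate vertex is excluded by some other constraint, so the feasible region is empty.

infeasible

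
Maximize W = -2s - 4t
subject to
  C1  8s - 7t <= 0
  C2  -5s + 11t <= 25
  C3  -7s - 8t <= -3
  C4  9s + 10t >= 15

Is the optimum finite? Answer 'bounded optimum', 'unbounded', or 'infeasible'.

Corner points and W = -2s - 4t:
  (175/53, 200/53) → W = -1150/53
  (105/143, 120/143) → W = -690/143
  (-85/149, 300/149) → W = -1030/149
The feasible region has finitely many vertices and no improving ray; the maximum is -690/143 at (105/143, 120/143).

bounded optimum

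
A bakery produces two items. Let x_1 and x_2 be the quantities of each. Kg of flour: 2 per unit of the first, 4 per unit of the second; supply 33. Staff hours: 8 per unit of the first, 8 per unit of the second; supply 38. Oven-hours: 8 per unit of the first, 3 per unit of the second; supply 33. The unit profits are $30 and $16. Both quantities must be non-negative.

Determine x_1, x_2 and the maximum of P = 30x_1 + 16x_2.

x_1 = 15/4, x_2 = 1, maximum P = 257/2

Feasible corners and P = 30x_1 + 16x_2:
  (0, 0) → P = 0
  (0, 19/4) → P = 76
  (33/8, 0) → P = 495/4
  (15/4, 1) → P = 257/2

The binding constraints are 8x_1 + 8x_2 = 38 and 8x_1 + 3x_2 = 33.
Solving simultaneously gives x_1 = 15/4, x_2 = 1.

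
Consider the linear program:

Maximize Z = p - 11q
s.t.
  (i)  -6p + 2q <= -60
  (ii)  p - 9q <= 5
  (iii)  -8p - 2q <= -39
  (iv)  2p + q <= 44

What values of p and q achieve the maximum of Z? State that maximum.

p = 265/26, q = 15/26, maximum Z = 50/13

Extreme points and Z = p - 11q:
  (265/26, 15/26) → Z = 50/13
  (74/5, 72/5) → Z = -718/5
  (401/19, 34/19) → Z = 27/19

The optimum lies where -6p + 2q = -60 and p - 9q = 5.
Solving simultaneously gives p = 265/26, q = 15/26.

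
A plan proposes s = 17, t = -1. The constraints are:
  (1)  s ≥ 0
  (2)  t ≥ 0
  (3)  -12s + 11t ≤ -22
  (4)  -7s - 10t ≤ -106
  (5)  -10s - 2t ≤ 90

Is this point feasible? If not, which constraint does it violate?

not feasible — violates (2)

Constraint (2): t = -1, which is not ≥ 0. All other constraints are satisfied.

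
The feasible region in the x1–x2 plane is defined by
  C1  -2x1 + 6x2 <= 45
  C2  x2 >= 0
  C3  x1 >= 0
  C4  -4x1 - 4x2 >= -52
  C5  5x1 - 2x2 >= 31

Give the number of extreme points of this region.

Pairwise boundary intersections that survive every other constraint:
  (13, 0)
  (31/5, 0)
  (57/7, 34/7)

3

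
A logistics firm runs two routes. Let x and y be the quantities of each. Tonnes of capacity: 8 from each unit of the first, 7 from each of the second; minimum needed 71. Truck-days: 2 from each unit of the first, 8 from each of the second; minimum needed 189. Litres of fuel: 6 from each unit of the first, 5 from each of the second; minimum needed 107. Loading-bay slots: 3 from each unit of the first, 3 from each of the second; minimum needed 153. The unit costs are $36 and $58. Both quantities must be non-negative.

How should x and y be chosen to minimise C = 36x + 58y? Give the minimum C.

x = 73/2, y = 29/2, minimum C = 2155

Vertices and C = 36x + 58y:
  (0, 51) → C = 2958
  (189/2, 0) → C = 3402
  (73/2, 29/2) → C = 2155
The feasible region is unbounded (it extends along (0, 1), (1, 0)), but C strictly increases along every unbounded feasible direction, so there is no improving ray and the minimum is attained at a vertex.

The binding constraints are 2x + 8y = 189 and 3x + 3y = 153.
Solving simultaneously gives x = 73/2, y = 29/2.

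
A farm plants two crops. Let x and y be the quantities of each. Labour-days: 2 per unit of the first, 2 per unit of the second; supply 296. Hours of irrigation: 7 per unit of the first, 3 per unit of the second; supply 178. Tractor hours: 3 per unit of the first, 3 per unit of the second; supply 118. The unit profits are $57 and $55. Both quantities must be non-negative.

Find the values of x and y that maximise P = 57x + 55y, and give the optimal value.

Vertices and P = 57x + 55y:
  (0, 0) → P = 0
  (0, 118/3) → P = 6490/3
  (178/7, 0) → P = 10146/7
  (15, 73/3) → P = 6580/3

The binding constraints are 7x + 3y = 178 and 3x + 3y = 118.
Solving simultaneously gives x = 15, y = 73/3.

x = 15, y = 73/3, maximum P = 6580/3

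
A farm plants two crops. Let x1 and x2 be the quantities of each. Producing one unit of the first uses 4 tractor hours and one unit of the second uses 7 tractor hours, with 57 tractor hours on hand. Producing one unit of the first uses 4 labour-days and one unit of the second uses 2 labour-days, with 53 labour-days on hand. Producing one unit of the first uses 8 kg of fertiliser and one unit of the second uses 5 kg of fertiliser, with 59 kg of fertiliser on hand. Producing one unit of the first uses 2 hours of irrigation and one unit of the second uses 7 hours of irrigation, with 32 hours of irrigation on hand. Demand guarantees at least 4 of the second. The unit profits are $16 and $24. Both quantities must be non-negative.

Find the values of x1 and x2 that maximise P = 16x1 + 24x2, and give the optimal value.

x1 = 2, x2 = 4, maximum P = 128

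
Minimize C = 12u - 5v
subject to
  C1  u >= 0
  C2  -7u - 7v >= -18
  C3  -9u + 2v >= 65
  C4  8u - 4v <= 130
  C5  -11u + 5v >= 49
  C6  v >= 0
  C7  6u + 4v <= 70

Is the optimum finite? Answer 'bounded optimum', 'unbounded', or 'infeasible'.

infeasible

The boundaries -7u - 7v = -18 and -9u + 2v = 65 meet at (-419/77, 617/77), but that point violates u ≥ 0. Every candidate vertex is excluded by some other constraint, so the feasible region is empty.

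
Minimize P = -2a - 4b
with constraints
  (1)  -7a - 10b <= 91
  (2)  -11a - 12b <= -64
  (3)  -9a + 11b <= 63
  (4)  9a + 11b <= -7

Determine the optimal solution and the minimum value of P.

Corner points and P = -2a - 4b:
  (866/13, -1449/26) → P = 1166/13
  (931/13, -770/13) → P = 1218/13
  (788/13, -653/13) → P = 1036/13

a = 788/13, b = -653/13, minimum P = 1036/13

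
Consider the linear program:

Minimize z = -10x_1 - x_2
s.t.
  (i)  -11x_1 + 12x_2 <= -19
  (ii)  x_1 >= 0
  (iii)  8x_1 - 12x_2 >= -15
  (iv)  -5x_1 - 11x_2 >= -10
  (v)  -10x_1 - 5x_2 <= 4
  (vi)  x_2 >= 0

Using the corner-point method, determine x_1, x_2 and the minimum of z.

x_1 = 2, x_2 = 0, minimum z = -20

Extreme points and z = -10x_1 - x_2:
  (329/181, 15/181) → z = -3305/181
  (19/11, 0) → z = -190/11
  (2, 0) → z = -20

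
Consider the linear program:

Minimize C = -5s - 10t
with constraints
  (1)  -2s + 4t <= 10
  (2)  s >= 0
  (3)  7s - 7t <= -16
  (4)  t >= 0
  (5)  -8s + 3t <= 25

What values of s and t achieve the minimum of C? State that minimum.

s = 3/7, t = 19/7, minimum C = -205/7

Extreme points and C = -5s - 10t:
  (0, 5/2) → C = -25
  (3/7, 19/7) → C = -205/7
  (0, 16/7) → C = -160/7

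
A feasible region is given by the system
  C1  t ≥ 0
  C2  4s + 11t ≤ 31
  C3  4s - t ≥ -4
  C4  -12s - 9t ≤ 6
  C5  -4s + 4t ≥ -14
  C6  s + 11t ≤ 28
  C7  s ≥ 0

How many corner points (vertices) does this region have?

Of the 21 pairwise boundary intersections, those satisfying every inequality are:
  (7/2, 0)
  (0, 0)
  (139/30, 17/15)
  (1, 27/11)
  (0, 28/11)

5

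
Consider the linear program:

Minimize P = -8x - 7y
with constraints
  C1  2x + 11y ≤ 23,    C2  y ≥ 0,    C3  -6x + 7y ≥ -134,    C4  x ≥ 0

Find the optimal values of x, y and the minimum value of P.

Extreme points and P = -8x - 7y:
  (23/2, 0) → P = -92
  (0, 23/11) → P = -161/11
  (0, 0) → P = 0

x = 23/2, y = 0, minimum P = -92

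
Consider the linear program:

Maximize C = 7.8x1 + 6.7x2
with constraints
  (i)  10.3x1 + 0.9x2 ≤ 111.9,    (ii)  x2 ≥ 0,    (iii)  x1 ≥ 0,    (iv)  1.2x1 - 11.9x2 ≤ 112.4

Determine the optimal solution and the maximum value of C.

Vertices and C = 7.8x1 + 6.7x2:
  (1119/103, 0) → C = 43641/515
  (0, 373/3) → C = 24991/30
  (0, 0) → C = 0

x1 = 0, x2 = 373/3, maximum C = 24991/30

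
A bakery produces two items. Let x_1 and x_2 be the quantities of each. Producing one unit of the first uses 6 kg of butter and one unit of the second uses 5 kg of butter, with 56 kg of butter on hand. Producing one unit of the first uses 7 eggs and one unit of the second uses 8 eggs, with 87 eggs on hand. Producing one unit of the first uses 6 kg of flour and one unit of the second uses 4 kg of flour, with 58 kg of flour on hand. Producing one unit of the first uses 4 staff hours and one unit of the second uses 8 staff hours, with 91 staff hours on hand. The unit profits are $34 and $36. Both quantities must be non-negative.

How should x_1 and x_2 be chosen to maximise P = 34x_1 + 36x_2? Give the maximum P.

Vertices and P = 34x_1 + 36x_2:
  (0, 0) → P = 0
  (0, 87/8) → P = 783/2
  (28/3, 0) → P = 952/3
  (1, 10) → P = 394

x_1 = 1, x_2 = 10, maximum P = 394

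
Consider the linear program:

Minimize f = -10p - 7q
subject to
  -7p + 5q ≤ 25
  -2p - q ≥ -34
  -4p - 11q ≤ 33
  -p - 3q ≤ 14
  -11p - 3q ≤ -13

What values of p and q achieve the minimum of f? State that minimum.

p = 145/17, q = 288/17, minimum f = -3466/17

Feasible corners and f = -10p - 7q:
  (145/17, 288/17) → f = -3466/17
  (-5/38, 183/38) → f = -1231/38
  (407/18, -101/9) → f = -1328/9
  (242/109, -415/109) → f = 485/109

The optimum lies where -7p + 5q = 25 and -2p - q = -34.
Solving simultaneously gives p = 145/17, q = 288/17.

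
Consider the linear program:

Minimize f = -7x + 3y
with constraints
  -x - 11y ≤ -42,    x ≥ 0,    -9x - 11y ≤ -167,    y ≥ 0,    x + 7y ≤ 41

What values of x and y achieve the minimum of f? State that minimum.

x = 157/4, y = 1/4, minimum f = -274

Corner points and f = -7x + 3y:
  (125/8, 211/88) → f = -1124/11
  (157/4, 1/4) → f = -274
  (359/26, 101/26) → f = -85

The optimum lies where -x - 11y = -42 and x + 7y = 41.
Solving simultaneously gives x = 157/4, y = 1/4.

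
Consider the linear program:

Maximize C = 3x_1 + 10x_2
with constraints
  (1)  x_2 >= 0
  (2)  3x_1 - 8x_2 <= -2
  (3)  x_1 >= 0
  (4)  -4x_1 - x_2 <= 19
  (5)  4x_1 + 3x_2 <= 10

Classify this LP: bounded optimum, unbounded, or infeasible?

bounded optimum

Extreme points and C = 3x_1 + 10x_2:
  (0, 1/4) → C = 5/2
  (74/41, 38/41) → C = 602/41
  (0, 10/3) → C = 100/3
The feasible region has finitely many vertices and no improving ray; the maximum is 100/3 at (0, 10/3).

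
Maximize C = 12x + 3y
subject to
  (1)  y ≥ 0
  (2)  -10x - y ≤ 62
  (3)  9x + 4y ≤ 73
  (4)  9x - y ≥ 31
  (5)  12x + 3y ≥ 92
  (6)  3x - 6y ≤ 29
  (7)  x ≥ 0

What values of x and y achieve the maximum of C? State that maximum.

x = 73/9, y = 0, maximum C = 292/3

Extreme points and C = 12x + 3y:
  (73/9, 0) → C = 292/3
  (23/3, 0) → C = 92
  (149/21, 16/7) → C = 92

At the optimal vertex, y = 0 and 9x + 4y = 73.
Solving simultaneously gives x = 73/9, y = 0.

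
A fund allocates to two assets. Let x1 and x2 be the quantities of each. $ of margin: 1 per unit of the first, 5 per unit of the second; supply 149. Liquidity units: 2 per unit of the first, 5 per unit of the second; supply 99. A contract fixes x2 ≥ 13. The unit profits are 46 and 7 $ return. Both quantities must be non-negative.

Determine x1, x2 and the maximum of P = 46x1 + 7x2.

x1 = 17, x2 = 13, maximum P = 873

Feasible corners and P = 46x1 + 7x2:
  (0, 99/5) → P = 693/5
  (0, 13) → P = 91
  (17, 13) → P = 873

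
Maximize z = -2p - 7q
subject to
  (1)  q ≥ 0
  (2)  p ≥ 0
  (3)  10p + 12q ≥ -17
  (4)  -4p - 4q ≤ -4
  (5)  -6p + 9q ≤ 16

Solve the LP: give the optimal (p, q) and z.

The feasible region is unbounded (it extends along (3, 2), (1, 0)), but z strictly decreases along every unbounded feasible direction, so there is no improving ray and the maximum is attained at a vertex.

At the optimal vertex, q = 0 and -4p - 4q = -4.
Solving simultaneously gives p = 1, q = 0.

p = 1, q = 0, maximum z = -2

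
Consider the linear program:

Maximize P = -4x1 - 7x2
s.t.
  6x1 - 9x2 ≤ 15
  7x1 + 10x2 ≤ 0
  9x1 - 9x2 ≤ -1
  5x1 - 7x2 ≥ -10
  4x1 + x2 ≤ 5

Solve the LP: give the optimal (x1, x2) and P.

x1 = -65, x2 = -45, maximum P = 575

Corner points and P = -4x1 - 7x2:
  (-16/3, -47/9) → P = 521/9
  (-65, -45) → P = 575
  (-10/153, 7/153) → P = -1/17
  (-100/99, 70/99) → P = -10/11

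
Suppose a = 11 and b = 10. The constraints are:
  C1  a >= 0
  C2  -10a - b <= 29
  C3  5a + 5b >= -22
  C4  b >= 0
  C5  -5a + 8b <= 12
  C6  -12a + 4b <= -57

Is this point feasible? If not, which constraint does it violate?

Constraint C5: -5a + 8b = 25, which is not ≤ 12. All other constraints are satisfied.

not feasible — violates C5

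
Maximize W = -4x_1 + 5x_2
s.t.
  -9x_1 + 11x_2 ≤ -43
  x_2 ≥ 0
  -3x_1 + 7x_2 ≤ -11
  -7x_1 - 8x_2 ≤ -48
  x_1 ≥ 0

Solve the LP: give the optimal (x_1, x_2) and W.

Corner points and W = -4x_1 + 5x_2:
  (6, 1) → W = -19
  (872/149, 131/149) → W = -2833/149
  (48/7, 0) → W = -192/7
The feasible region is unbounded (it extends along (7, 3), (1, 0)), but W strictly decreases along every unbounded feasible direction, so there is no improving ray and the maximum is attained at a vertex.

The binding constraints are -9x_1 + 11x_2 = -43 and -3x_1 + 7x_2 = -11.
Solving simultaneously gives x_1 = 6, x_2 = 1.

x_1 = 6, x_2 = 1, maximum W = -19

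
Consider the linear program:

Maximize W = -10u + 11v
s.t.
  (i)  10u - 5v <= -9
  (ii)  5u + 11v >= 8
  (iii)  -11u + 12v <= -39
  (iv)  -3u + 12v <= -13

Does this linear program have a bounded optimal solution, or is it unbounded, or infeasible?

infeasible

The boundaries 10u - 5v = -9 and -11u + 12v = -39 meet at (-303/65, -489/65), but that point violates 5u + 11v ≥ 8. Every candidate vertex is excluded by some other constraint, so the feasible region is empty.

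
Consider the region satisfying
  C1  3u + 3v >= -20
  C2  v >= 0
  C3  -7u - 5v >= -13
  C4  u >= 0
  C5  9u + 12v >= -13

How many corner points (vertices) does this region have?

Pairwise boundary intersections that survive every other constraint:
  (13/7, 0)
  (0, 0)
  (0, 13/5)

3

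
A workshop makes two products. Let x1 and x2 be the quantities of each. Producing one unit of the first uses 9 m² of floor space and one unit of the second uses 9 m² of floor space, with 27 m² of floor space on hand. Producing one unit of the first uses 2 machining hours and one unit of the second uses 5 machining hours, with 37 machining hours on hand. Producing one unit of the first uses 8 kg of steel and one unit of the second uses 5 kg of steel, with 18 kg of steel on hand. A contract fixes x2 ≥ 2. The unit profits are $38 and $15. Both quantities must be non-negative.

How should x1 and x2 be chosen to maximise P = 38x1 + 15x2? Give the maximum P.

x1 = 1, x2 = 2, maximum P = 68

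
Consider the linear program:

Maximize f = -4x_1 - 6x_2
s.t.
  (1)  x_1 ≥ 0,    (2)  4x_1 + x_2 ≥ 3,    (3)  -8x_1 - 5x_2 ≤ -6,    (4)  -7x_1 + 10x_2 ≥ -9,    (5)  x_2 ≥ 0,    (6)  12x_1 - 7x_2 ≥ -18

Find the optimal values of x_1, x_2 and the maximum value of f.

x_1 = 3/4, x_2 = 0, maximum f = -3

Extreme points and f = -4x_1 - 6x_2:
  (3/4, 0) → f = -3
  (3/40, 27/10) → f = -33/2
  (9/7, 0) → f = -36/7
The feasible region is unbounded (it extends along (10, 7), (7, 12)), but f strictly decreases along every unbounded feasible direction, so there is no improving ray and the maximum is attained at a vertex.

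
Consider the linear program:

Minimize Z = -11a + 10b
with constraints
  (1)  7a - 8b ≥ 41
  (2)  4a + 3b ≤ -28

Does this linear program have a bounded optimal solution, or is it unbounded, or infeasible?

unbounded

From the feasible point (-101/53, -360/53), moving in the direction (3, -4) keeps every constraint satisfied while Z decreases without bound.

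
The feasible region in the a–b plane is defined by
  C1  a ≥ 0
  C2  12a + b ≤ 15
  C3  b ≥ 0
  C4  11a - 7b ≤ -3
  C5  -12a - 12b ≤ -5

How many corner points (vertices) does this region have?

3

Intersecting each pair of boundary lines and keeping only the points that satisfy every inequality leaves:
  (0, 15)
  (0, 3/7)
  (102/95, 201/95)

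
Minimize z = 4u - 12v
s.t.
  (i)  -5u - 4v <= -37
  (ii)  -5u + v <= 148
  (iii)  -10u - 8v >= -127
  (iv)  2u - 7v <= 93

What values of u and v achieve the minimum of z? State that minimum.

The binding constraints are -5u + v = 148 and -10u - 8v = -127.
Solving simultaneously gives u = -1057/50, v = 423/10.

u = -1057/50, v = 423/10, minimum z = -14804/25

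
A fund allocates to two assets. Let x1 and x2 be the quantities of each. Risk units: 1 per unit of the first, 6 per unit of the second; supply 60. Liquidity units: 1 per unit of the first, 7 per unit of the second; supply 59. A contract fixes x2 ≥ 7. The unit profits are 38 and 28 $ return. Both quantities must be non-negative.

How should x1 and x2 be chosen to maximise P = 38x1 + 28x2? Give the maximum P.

x1 = 10, x2 = 7, maximum P = 576

The binding constraints are x1 + 7x2 = 59 and x2 = 7.
Solving simultaneously gives x1 = 10, x2 = 7.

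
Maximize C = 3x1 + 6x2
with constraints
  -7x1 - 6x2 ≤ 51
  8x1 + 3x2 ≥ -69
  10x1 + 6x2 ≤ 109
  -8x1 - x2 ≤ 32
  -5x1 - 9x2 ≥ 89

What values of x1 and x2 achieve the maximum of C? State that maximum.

Corner points and C = 3x1 + 6x2:
  (160/3, -1273/18) → C = -793/3
  (25/11, -368/33) → C = -661/11
  (101/4, -287/12) → C = -271/4

x1 = 25/11, x2 = -368/33, maximum C = -661/11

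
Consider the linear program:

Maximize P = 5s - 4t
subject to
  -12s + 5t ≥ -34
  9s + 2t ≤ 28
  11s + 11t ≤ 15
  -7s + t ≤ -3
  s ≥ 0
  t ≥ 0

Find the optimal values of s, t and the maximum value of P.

Corner points and P = 5s - 4t:
  (6/11, 9/11) → P = -6/11
  (15/11, 0) → P = 75/11
  (3/7, 0) → P = 15/7

The optimum lies where 11s + 11t = 15 and t = 0.
Solving simultaneously gives s = 15/11, t = 0.

s = 15/11, t = 0, maximum P = 75/11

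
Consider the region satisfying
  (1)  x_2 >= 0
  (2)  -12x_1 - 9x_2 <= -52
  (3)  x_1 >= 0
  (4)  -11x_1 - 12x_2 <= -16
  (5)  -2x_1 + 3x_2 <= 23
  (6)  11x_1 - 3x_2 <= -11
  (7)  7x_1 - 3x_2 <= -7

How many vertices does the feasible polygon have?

4

Intersecting each pair of boundary lines and keeping only the points that satisfy every inequality leaves:
  (0, 52/9)
  (19/45, 704/135)
  (0, 23/3)
  (4/3, 77/9)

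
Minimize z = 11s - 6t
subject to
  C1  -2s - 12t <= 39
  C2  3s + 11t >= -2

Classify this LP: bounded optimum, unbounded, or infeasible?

From the feasible point (405/14, -113/14), moving in the direction (-11, 3) keeps every constraint satisfied while z decreases without bound.

unbounded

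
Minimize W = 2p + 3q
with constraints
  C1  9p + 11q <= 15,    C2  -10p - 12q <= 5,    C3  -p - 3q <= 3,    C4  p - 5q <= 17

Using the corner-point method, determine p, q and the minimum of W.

p = 7/6, q = -25/18, minimum W = -11/6

Corner points and W = 2p + 3q:
  (-235/2, 195/2) → W = 115/2
  (131/28, -69/28) → W = 55/28
  (7/6, -25/18) → W = -11/6
  (9/2, -5/2) → W = 3/2

At the optimal vertex, -10p - 12q = 5 and -p - 3q = 3.
Solving simultaneously gives p = 7/6, q = -25/18.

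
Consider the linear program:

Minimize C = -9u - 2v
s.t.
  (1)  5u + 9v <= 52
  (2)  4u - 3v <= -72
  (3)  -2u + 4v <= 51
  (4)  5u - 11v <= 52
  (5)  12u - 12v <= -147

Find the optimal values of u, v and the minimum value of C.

Feasible corners and C = -9u - 2v:
  (-27/2, 6) → C = 219/2
  (-948/29, -568/29) → C = 9668/29
  (-769/2, -359/2) → C = 7639/2

The optimum lies where 4u - 3v = -72 and -2u + 4v = 51.
Solving simultaneously gives u = -27/2, v = 6.

u = -27/2, v = 6, minimum C = 219/2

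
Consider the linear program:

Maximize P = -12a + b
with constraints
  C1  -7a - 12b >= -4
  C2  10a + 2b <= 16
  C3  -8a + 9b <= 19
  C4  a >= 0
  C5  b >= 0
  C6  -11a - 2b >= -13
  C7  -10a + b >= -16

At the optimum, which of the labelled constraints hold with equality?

Feasible corners and P = -12a + b:
  (0, 1/3) → P = 1/3
  (4/7, 0) → P = -48/7
  (0, 0) → P = 0

The maximum is at (0, 1/3). Substituting into each constraint, equality holds for C1 and C4; the remaining constraints have slack.

C1 and C4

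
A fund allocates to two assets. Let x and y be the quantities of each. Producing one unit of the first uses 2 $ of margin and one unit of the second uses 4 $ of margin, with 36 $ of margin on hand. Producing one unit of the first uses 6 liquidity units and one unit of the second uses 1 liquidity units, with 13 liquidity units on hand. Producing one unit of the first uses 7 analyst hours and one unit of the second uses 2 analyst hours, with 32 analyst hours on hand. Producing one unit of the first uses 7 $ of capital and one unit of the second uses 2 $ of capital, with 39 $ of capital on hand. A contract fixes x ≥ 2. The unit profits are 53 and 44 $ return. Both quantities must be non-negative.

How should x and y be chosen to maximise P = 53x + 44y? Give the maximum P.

x = 2, y = 1, maximum P = 150

Vertices and P = 53x + 44y:
  (13/6, 0) → P = 689/6
  (2, 0) → P = 106
  (2, 1) → P = 150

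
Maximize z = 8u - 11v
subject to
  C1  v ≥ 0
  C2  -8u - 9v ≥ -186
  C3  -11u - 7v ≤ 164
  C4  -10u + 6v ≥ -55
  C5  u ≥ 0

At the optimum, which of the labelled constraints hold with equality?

Feasible corners and z = 8u - 11v:
  (11/2, 0) → z = 44
  (0, 0) → z = 0
  (537/46, 710/69) → z = -1366/69
  (0, 62/3) → z = -682/3

The maximum is at (11/2, 0). Substituting into each constraint, equality holds for C1 and C4; the remaining constraints have slack.

C1 and C4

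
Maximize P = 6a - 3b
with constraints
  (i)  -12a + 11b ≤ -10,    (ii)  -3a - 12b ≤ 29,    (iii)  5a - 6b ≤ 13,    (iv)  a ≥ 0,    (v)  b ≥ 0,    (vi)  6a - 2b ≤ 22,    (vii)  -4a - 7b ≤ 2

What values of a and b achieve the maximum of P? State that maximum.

Extreme points and P = 6a - 3b:
  (5/6, 0) → P = 5
  (37/7, 34/7) → P = 120/7
  (13/5, 0) → P = 78/5
  (53/13, 16/13) → P = 270/13

a = 53/13, b = 16/13, maximum P = 270/13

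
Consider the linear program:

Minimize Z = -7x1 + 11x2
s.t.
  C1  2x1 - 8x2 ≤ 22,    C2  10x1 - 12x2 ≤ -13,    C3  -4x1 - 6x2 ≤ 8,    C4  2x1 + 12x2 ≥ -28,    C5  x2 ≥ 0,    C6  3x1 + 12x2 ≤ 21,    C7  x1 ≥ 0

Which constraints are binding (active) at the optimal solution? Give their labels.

Feasible corners and Z = -7x1 + 11x2:
  (8/13, 83/52) → Z = 53/4
  (0, 13/12) → Z = 143/12
  (0, 7/4) → Z = 77/4

The minimum is at (0, 13/12). Substituting into each constraint, equality holds for C2 and C7; the remaining constraints have slack.

C2 and C7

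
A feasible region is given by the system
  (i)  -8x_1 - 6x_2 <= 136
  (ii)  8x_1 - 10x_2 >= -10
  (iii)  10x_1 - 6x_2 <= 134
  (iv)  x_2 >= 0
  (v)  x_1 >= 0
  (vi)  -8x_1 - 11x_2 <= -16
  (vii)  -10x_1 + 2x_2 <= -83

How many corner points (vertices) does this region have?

Intersecting each pair of boundary lines and keeping only the points that satisfy every inequality leaves:
  (350/13, 293/13)
  (425/42, 191/21)
  (67/5, 0)
  (83/10, 0)

4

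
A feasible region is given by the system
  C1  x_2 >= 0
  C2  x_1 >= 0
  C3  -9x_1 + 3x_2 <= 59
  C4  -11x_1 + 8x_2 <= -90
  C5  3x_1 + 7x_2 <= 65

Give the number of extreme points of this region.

The feasible vertices (each the meet of two boundaries and inside every other half-plane) are:
  (90/11, 0)
  (65/3, 0)
  (1150/101, 445/101)

3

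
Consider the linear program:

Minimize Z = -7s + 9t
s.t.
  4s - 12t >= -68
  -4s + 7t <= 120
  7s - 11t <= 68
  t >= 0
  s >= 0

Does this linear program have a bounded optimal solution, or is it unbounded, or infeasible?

bounded optimum

Vertices and Z = -7s + 9t:
  (391/10, 187/10) → Z = -527/5
  (0, 17/3) → Z = 51
  (68/7, 0) → Z = -68
  (0, 0) → Z = 0
The feasible region has finitely many vertices and no improving ray; the minimum is -527/5 at (391/10, 187/10).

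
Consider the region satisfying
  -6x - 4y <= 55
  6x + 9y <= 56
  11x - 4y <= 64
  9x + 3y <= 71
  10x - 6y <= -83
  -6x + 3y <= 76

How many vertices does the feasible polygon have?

Pairwise boundary intersections that survive every other constraint:
  (-331/38, -13/19)
  (-67/6, 3)
  (-137/42, 529/63)
  (-43/6, 11)

4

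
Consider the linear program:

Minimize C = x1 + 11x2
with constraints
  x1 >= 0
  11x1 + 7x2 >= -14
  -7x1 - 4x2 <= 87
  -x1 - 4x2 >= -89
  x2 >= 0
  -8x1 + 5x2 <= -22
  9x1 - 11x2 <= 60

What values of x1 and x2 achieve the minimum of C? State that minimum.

x1 = 11/4, x2 = 0, minimum C = 11/4

Extreme points and C = x1 + 11x2:
  (533/37, 690/37) → C = 8123/37
  (1219/47, 741/47) → C = 9370/47
  (11/4, 0) → C = 11/4
  (20/3, 0) → C = 20/3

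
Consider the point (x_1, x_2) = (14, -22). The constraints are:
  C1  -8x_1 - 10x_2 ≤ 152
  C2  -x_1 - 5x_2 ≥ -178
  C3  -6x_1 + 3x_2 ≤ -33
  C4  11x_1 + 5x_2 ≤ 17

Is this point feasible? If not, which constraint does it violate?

Constraint C4: 11x_1 + 5x_2 = 44, which is not ≤ 17. All other constraints are satisfied.

not feasible — violates C4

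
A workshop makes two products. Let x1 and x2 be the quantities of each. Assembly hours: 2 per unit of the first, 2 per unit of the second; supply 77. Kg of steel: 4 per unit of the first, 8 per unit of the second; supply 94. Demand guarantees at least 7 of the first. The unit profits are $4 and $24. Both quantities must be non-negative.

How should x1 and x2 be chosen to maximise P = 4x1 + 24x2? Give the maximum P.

x1 = 7, x2 = 33/4, maximum P = 226

Corner points and P = 4x1 + 24x2:
  (47/2, 0) → P = 94
  (7, 0) → P = 28
  (7, 33/4) → P = 226

At the optimal vertex, 4x1 + 8x2 = 94 and x1 = 7.
Solving simultaneously gives x1 = 7, x2 = 33/4.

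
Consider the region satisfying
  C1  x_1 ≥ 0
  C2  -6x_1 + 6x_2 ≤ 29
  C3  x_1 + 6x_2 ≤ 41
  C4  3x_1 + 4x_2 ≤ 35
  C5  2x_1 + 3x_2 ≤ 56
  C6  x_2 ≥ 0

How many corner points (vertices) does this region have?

Of the 15 pairwise boundary intersections, those satisfying every inequality are:
  (0, 29/6)
  (0, 0)
  (12/7, 275/42)
  (23/7, 44/7)
  (35/3, 0)

5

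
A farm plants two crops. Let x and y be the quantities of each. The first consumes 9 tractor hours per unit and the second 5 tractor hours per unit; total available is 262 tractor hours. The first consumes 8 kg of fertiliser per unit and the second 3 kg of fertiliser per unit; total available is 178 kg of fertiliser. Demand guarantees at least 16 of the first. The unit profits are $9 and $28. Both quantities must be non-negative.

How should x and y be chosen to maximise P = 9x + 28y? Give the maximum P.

x = 16, y = 50/3, maximum P = 1832/3

Corner points and P = 9x + 28y:
  (89/4, 0) → P = 801/4
  (16, 0) → P = 144
  (16, 50/3) → P = 1832/3

The optimum lies where 8x + 3y = 178 and x = 16.
Solving simultaneously gives x = 16, y = 50/3.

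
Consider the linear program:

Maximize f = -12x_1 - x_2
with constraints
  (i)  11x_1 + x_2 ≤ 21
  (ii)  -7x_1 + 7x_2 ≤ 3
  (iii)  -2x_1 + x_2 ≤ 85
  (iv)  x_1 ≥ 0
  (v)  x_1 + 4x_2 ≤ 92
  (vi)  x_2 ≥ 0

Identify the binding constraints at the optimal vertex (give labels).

(iv) and (vi)

Vertices and f = -12x_1 - x_2:
  (12/7, 15/7) → f = -159/7
  (21/11, 0) → f = -252/11
  (0, 3/7) → f = -3/7
  (0, 0) → f = 0

The maximum is at (0, 0). Substituting into each constraint, equality holds for (iv) and (vi); the remaining constraints have slack.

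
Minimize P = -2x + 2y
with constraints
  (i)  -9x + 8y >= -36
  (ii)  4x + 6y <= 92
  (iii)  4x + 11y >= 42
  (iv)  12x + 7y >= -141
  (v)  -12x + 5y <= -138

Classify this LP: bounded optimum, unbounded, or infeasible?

The boundaries -9x + 8y = -36 and 4x + 6y = 92 meet at (476/43, 342/43), but that point violates -12x + 5y ≤ -138. Every candidate vertex is excluded by some other constraint, so the feasible region is empty.

infeasible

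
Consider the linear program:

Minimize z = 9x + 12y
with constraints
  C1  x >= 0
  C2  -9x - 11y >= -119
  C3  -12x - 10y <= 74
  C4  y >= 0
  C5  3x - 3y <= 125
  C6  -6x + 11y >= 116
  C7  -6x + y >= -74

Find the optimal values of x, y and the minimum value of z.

At the optimal vertex, x = 0 and -6x + 11y = 116.
Solving simultaneously gives x = 0, y = 116/11.

x = 0, y = 116/11, minimum z = 1392/11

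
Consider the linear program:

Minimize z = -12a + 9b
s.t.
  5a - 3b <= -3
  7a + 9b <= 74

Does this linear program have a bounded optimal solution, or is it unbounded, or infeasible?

unbounded

From the feasible point (65/22, 391/66), moving in the direction (-3, -5) keeps every constraint satisfied while z decreases without bound.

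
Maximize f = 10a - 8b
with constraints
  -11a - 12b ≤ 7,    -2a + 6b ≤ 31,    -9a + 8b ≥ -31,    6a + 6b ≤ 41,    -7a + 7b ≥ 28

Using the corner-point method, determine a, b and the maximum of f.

The optimum lies where 6a + 6b = 41 and -7a + 7b = 28.
Solving simultaneously gives a = 17/12, b = 65/12.

a = 17/12, b = 65/12, maximum f = -175/6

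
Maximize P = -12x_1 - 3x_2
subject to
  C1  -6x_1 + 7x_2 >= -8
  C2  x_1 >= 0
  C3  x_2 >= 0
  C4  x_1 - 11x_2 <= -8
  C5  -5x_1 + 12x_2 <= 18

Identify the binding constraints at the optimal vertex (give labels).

Vertices and P = -12x_1 - 3x_2:
  (144/59, 56/59) → P = -1896/59
  (6, 4) → P = -84
  (0, 8/11) → P = -24/11
  (0, 3/2) → P = -9/2

The maximum is at (0, 8/11). Substituting into each constraint, equality holds for C2 and C4; the remaining constraints have slack.

C2 and C4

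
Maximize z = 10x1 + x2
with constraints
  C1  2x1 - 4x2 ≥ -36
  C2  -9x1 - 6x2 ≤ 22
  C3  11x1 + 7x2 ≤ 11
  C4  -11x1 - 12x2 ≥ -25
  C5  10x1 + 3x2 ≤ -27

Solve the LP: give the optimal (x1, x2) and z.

x1 = -32/11, x2 = 23/33, maximum z = -937/33

Corner points and z = 10x1 + x2:
  (-19/3, 35/6) → z = -115/2
  (-83/17, 223/34) → z = -1437/34
  (-32/11, 23/33) → z = -937/33
  (-133/29, 547/87) → z = -3443/87

The optimum lies where -9x1 - 6x2 = 22 and 10x1 + 3x2 = -27.
Solving simultaneously gives x1 = -32/11, x2 = 23/33.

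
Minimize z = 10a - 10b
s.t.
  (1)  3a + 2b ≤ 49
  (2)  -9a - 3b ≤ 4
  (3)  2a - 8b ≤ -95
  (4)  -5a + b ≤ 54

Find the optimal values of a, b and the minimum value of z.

a = -59/13, b = 407/13, minimum z = -4660/13

Extreme points and z = 10a - 10b:
  (101/14, 383/28) → z = -905/14
  (-59/13, 407/13) → z = -4660/13
  (-317/78, 847/78) → z = -1940/13
  (-83/12, 233/12) → z = -790/3

The optimum lies where 3a + 2b = 49 and -5a + b = 54.
Solving simultaneously gives a = -59/13, b = 407/13.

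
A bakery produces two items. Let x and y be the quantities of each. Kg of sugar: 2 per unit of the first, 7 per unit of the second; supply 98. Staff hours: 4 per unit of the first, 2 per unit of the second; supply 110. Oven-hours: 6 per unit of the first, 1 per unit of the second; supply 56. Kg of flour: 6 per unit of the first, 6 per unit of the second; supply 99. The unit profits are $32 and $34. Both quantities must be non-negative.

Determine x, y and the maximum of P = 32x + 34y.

x = 7/2, y = 13, maximum P = 554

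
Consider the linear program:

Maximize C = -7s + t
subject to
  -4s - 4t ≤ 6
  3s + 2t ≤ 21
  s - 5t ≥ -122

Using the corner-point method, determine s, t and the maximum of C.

s = -259/12, t = 241/12, maximum C = 1027/6

Extreme points and C = -7s + t:
  (24, -51/2) → C = -387/2
  (-259/12, 241/12) → C = 1027/6
  (-139/17, 387/17) → C = 80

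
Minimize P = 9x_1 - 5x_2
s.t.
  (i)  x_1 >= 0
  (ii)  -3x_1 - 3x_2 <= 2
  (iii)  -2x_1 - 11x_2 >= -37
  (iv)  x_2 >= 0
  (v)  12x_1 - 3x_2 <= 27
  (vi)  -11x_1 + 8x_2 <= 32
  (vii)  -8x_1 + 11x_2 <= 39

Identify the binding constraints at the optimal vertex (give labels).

(i) and (iii)

Corner points and P = 9x_1 - 5x_2:
  (0, 37/11) → P = -185/11
  (0, 0) → P = 0
  (68/23, 65/23) → P = 287/23
  (9/4, 0) → P = 81/4

The minimum is at (0, 37/11). Substituting into each constraint, equality holds for (i) and (iii); the remaining constraints have slack.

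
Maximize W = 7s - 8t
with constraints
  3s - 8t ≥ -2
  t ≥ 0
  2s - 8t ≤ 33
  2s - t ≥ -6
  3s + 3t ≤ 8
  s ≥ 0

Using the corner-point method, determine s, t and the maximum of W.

s = 8/3, t = 0, maximum W = 56/3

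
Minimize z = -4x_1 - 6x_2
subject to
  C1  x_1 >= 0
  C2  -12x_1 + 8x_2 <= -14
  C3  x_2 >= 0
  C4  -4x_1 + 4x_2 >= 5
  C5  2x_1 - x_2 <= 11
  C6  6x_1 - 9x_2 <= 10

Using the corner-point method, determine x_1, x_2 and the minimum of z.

x_1 = 37/2, x_2 = 26, minimum z = -230

The optimum lies where -12x_1 + 8x_2 = -14 and 2x_1 - x_2 = 11.
Solving simultaneously gives x_1 = 37/2, x_2 = 26.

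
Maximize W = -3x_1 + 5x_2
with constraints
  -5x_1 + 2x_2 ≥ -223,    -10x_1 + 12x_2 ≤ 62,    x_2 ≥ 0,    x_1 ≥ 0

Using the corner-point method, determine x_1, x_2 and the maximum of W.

Corner points and W = -3x_1 + 5x_2:
  (70, 127/2) → W = 215/2
  (223/5, 0) → W = -669/5
  (0, 31/6) → W = 155/6
  (0, 0) → W = 0

At the optimal vertex, -5x_1 + 2x_2 = -223 and -10x_1 + 12x_2 = 62.
Solving simultaneously gives x_1 = 70, x_2 = 127/2.

x_1 = 70, x_2 = 127/2, maximum W = 215/2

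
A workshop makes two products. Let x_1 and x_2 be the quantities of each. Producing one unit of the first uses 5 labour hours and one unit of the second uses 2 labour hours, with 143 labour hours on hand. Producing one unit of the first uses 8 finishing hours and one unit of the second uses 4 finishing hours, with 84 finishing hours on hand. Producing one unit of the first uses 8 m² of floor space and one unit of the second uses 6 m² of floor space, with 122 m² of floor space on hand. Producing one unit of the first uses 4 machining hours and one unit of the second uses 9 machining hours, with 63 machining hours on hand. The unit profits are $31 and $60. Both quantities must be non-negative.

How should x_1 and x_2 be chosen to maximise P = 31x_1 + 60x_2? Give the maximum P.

Feasible corners and P = 31x_1 + 60x_2:
  (0, 0) → P = 0
  (0, 7) → P = 420
  (21/2, 0) → P = 651/2
  (9, 3) → P = 459

The binding constraints are 8x_1 + 4x_2 = 84 and 4x_1 + 9x_2 = 63.
Solving simultaneously gives x_1 = 9, x_2 = 3.

x_1 = 9, x_2 = 3, maximum P = 459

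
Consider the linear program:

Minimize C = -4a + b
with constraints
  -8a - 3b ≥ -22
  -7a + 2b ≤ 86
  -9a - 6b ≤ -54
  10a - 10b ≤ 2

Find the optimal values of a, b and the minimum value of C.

a = -10/7, b = 78/7, minimum C = 118/7

Corner points and C = -4a + b:
  (-214/37, 842/37) → C = 1698/37
  (-10/7, 78/7) → C = 118/7
  (-34/5, 96/5) → C = 232/5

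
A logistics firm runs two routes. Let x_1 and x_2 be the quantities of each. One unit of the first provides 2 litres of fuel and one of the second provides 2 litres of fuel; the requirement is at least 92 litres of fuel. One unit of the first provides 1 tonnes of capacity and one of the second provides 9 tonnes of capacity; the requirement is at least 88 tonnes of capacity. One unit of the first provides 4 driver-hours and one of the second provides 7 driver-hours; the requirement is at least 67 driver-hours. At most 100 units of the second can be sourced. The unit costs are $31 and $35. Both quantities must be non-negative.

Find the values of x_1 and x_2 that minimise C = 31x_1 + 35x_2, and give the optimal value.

Extreme points and C = 31x_1 + 35x_2:
  (0, 46) → C = 1610
  (0, 100) → C = 3500
  (88, 0) → C = 2728
  (163/4, 21/4) → C = 1447
The feasible region is unbounded (it extends along (1, 0)), but C strictly increases along every unbounded feasible direction, so there is no improving ray and the minimum is attained at a vertex.

x_1 = 163/4, x_2 = 21/4, minimum C = 1447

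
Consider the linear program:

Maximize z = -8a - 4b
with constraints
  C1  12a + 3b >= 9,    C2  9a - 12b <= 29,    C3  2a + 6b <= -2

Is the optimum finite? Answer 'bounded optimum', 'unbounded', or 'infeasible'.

bounded optimum

Extreme points and z = -8a - 4b:
  (65/57, -89/57) → z = -164/57
  (10/11, -7/11) → z = -52/11
  (25/13, -38/39) → z = -448/39
The feasible region has finitely many vertices and no improving ray; the maximum is -164/57 at (65/57, -89/57).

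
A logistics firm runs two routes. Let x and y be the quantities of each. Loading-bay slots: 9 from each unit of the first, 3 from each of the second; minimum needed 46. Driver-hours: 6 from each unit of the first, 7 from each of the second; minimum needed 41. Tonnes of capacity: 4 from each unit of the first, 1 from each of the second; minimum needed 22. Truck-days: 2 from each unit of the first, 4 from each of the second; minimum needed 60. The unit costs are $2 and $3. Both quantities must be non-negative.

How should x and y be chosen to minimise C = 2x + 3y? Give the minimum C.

x = 2, y = 14, minimum C = 46

Vertices and C = 2x + 3y:
  (0, 22) → C = 66
  (30, 0) → C = 60
  (2, 14) → C = 46
The feasible region is unbounded (it extends along (0, 1), (1, 0)), but C strictly increases along every unbounded feasible direction, so there is no improving ray and the minimum is attained at a vertex.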